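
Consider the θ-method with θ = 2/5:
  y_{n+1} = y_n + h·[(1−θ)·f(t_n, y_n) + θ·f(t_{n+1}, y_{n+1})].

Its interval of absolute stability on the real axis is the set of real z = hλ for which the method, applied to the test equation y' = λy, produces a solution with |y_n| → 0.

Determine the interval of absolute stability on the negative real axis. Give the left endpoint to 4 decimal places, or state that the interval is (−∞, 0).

(-10.0000, 0).

With y'=λy (z=hλ):
  y_{n+1} = y_n + z·[3/5·y_n + 2/5·y_{n+1}] ⇒ (1 − 2/5z)y_{n+1} = (1 + 3/5z)y_n
  so R(z) = (1 + 3/5z)/(1 − 2/5z).

Need |R(x)|<1, x<0.
x=-1.01: |R|=0.2806
R=−1: 1+3/5x = −1+2/5x ⇒ -1/5x=2 ⇒ x=2/(-1/5)=-10.0000
Confirm numerically:
  x=-6.679: |R|=0.81910 <1
  x=-5.549: |R|=0.72351 <1
  x=-5.420: |R|=0.71086 <1
  x=-4.396: |R|=0.59368 <1
  x=-10.459: |R|=1.01771 >1
  x=-10.400: |R|=1.01550 >1
  x=-10.319: |R|=1.01244 >1
So |R|<1 on (-10.0000, 0).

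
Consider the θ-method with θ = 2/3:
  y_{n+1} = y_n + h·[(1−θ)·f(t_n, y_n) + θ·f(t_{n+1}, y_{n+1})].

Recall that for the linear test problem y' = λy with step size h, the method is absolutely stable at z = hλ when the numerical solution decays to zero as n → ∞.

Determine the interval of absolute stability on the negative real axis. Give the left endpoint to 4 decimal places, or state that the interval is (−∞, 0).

interval (−∞, 0).

Test eqn y'=λy, z=hλ:
  y_{n+1} = y_n + z·[1/3·y_n + 2/3·y_{n+1}] ⇒ (1 − 2/3z)y_{n+1} = (1 + 1/3z)y_n
  R(z) = (1 + 1/3z)/(1 − 2/3z).

Need |R(x)|<1, x<0.
x=-0.88: |R|=0.4454
x=-2: |R|=0.1429
x=-10: |R|=0.3043
x=-100: |R|=0.4778
θ=2/3≥1/2 ⇒ |1+1/3x|<|1−2/3x| ∀x<0 ⇒ unbounded interval.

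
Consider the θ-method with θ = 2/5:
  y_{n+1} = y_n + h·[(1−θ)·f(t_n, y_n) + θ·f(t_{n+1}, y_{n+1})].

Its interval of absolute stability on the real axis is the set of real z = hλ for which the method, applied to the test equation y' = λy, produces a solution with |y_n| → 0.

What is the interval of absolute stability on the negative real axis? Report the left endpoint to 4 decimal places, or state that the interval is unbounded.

With y'=λy (z=hλ):
  y_{n+1} = y_n + z·[3/5·y_n + 2/5·y_{n+1}] ⇒ (1 − 2/5z)y_{n+1} = (1 + 3/5z)y_n
  R(z) = (1 + 3/5z)/(1 − 2/5z).

Find x<0 with |R(x)|<1.
x=-0.41: |R|=0.6478
R=−1: 1+3/5x = −1+2/5x ⇒ -1/5x=2 ⇒ x=2/(-1/5)=-10.0000
Confirm numerically:
  x=-9.148: |R|=0.96343 <1
  x=-7.229: |R|=0.85759 <1
  x=-5.495: |R|=0.71826 <1
  x=-4.725: |R|=0.63495 <1
  x=-10.455: |R|=1.01756 >1
  x=-10.337: |R|=1.01313 >1
  x=-10.219: |R|=1.00861 >1
So |R|<1 on (-10.0000, 0).

(-10.0000, 0).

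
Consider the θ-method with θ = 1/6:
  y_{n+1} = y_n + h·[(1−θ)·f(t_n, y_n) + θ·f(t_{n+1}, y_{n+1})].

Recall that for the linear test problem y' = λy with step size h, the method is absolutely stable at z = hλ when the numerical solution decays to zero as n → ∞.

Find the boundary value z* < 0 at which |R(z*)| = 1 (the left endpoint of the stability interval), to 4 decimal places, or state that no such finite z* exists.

z* = -3.0000.

With y'=λy (z=hλ):
  y_{n+1} = y_n + z·[5/6·y_n + 1/6·y_{n+1}] ⇒ (1 − 1/6z)y_{n+1} = (1 + 5/6z)y_n
  so R(z) = (1 + 5/6z)/(1 − 1/6z).

Find x<0 with |R(x)|<1.
x=-1.23: |R|=0.0207
R=−1: 1+5/6x = −1+1/6x ⇒ -2/3x=2 ⇒ x=2/(-2/3)=-3.0000
Confirm numerically:
  x=-2.806: |R|=0.91188 <1
  x=-2.627: |R|=0.82705 <1
  x=-1.968: |R|=0.48193 <1
  x=-1.967: |R|=0.48136 <1
  x=-3.487: |R|=1.20533 >1
  x=-3.334: |R|=1.14313 >1
  x=-3.215: |R|=1.09333 >1
Stable set (-3.0000, 0).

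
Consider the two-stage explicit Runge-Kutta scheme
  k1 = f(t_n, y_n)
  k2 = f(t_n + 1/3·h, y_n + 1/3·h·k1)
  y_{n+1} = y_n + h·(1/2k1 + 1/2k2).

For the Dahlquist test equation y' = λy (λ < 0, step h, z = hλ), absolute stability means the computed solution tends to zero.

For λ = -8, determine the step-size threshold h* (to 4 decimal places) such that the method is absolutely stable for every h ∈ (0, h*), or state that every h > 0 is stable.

Test eqn y'=λy, z=hλ:
  k1=λy_n ⇒ h·k1=z·y_n;  k2=λ(1+1/3z)y_n ⇒ h·k2=z(1+1/3z)y_n
  y_{n+1}/y_n = 1 + 1/2z + 1/2z(1+1/3z) = 1 + z + 1/6z²
  R(z) = 1 + z + 1/6z².

Need |R(x)|<1, x<0.
x=-1.64: |R|=0.1917
R=1: x+1/6x²=0 ⇒ x=−6=-6.0000; min R=1−1/(4·1/6)=-0.5000>−1
Confirm numerically:
  x=-5.046: |R|=0.19769 <1
  x=-4.362: |R|=0.19083 <1
  x=-4.253: |R|=0.23833 <1
  x=-4.195: |R|=0.26200 <1
  x=-6.166: |R|=1.17059 >1
  x=-6.151: |R|=1.15480 >1
Stable set (-6.0000, 0).

(-6.0000,0); λ=-8 ⇒ h* = (6)/8 = 0.7500.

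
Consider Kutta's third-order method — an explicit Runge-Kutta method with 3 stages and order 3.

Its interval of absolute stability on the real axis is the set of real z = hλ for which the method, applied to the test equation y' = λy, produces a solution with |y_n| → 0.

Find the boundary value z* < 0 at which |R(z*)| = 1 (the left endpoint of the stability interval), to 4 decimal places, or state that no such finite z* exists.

left endpoint -2.5127.

Set f=λy, z=hλ:
  order 3, 3-stage ⇒ R(z)=1+z+z^2/2+z^3/6
  (e.g. R(-1.05)=0.30831, |R|=0.30831)

Find x<0 with |R(x)|<1.
x=-1.05: |R|=0.3083
|R(-2.06)|=0.3952 |R(-1.66)|=0.0446 |R(-1.31)|=0.1734
Bisect:
  x_lo=-3.2932 |R|=2.8230  x_hi=-0.2985 |R|=0.7416
  mid=-1.79585 |R|=0.14860 →hi
  mid=-2.54450 |R|=1.05299 →lo
  mid=-2.17018 |R|=0.51881 →hi
  mid=-2.35734 |R|=0.76212 →hi
  mid=-2.45092 |R|=0.90120 →hi
  mid=-2.49771 |R|=0.97545 →hi
  mid=-2.52111 |R|=1.01380 →lo
  mid=-2.50941 |R|=0.99453 →hi
  mid=-2.51526 |R|=1.00414 →lo
  ...
  [-2.51288,-2.51270] ⇒ x*=-2.5127
Interval (-2.5127, 0).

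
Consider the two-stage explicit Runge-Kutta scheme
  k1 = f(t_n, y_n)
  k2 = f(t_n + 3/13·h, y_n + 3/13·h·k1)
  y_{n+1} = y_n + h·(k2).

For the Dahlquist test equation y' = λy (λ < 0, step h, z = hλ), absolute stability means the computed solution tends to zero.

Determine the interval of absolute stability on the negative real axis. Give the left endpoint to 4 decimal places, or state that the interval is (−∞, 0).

With y'=λy (z=hλ):
  k1=λy_n ⇒ h·k1=z·y_n;  k2=λ(1+3/13z)y_n ⇒ h·k2=z(1+3/13z)y_n
  y_{n+1}/y_n = 1 + z(1+3/13z) = 1 + z + 3/13z²
  Hence R(z) = 1 + z + 3/13z².

Find x<0 with |R(x)|<1.
x=-1.75: |R|=0.0433
R=1: x+3/13x²=0 ⇒ x=−13/3=-4.3333; min R=1−1/(4·3/13)=-0.0833>−1
Confirm numerically:
  x=-4.259: |R|=0.92694 <1
  x=-4.017: |R|=0.70676 <1
  x=-2.668: |R|=0.02533 <1
  x=-1.851: |R|=0.06034 <1
  x=-4.894: |R|=1.63321 >1
  x=-4.833: |R|=1.55728 >1
  x=-4.393: |R|=1.06049 >1
So |R|<1 on (-4.3333, 0).

z∈(-4.3333,0).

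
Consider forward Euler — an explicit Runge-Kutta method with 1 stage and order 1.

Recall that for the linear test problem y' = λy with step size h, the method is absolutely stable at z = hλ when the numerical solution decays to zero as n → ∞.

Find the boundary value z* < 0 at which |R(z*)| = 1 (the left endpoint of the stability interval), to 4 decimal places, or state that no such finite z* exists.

With y'=λy (z=hλ):
  order 1, 1-stage ⇒ R(z)=1+z
  (e.g. R(-1.42)=-0.42000, |R|=0.42000)

Find x<0 with |R(x)|<1.
x=-1.42: |R|=0.4200
|R(-1.3)|=0.3000 |R(-1.26)|=0.2600 |R(-0.57)|=0.4300
Bisect:
  x_lo=-2.7737 |R|=1.7737  x_hi=-0.1436 |R|=0.8564
  mid=-1.45865 |R|=0.45865 →hi
  mid=-2.11615 |R|=1.11615 →lo
  mid=-1.78740 |R|=0.78740 →hi
  mid=-1.95178 |R|=0.95178 →hi
  mid=-2.03396 |R|=1.03396 →lo
  mid=-1.99287 |R|=0.99287 →hi
  mid=-2.01342 |R|=1.01342 →lo
  mid=-2.00314 |R|=1.00314 →lo
  ...
  [-2.00009,-1.99993] ⇒ x*=-2.0000
Interval (-2.0000, 0).

left endpoint -2.0000.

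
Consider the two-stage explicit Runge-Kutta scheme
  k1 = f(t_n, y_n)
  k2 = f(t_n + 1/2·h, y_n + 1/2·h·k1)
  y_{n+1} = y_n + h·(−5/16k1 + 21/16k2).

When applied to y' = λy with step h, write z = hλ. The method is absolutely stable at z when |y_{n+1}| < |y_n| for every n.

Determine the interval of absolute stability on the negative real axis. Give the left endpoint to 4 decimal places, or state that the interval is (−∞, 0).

Set f=λy, z=hλ:
  k1=λy_n ⇒ h·k1=z·y_n;  k2=λ(1+1/2z)y_n ⇒ h·k2=z(1+1/2z)y_n
  y_{n+1}/y_n = 1 − 5/16z + 21/16z(1+1/2z) = 1 + z + 21/32z²
  ⇒ R(z) = 1 + z + 21/32z².

Need |R(x)|<1, x<0.
x=-1.67: |R|=1.1602
R=1: x+21/32x²=0 ⇒ x=−32/21=-1.5238; min R=1−1/(4·21/32)=0.6190>−1
Confirm numerically:
  x=-1.329: |R|=0.83010 <1
  x=-1.294: |R|=0.80485 <1
  x=-1.258: |R|=0.78056 <1
  x=-0.885: |R|=0.62899 <1
  x=-2.108: |R|=1.80815 >1
  x=-2.082: |R|=1.76266 >1
  x=-1.752: |R|=1.26236 >1
Interval (-1.5238, 0).

(-1.5238, 0).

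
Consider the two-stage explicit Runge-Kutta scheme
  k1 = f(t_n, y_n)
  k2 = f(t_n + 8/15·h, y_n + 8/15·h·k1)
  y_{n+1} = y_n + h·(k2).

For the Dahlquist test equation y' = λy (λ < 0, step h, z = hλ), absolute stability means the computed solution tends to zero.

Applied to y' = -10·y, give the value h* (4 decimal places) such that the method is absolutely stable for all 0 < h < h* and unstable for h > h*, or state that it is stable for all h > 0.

(-1.8750,0); λ=-10 ⇒ h* = (15/8)/10 = 0.1875.

On y'=λy, z=hλ:
  k1=λy_n ⇒ h·k1=z·y_n;  k2=λ(1+8/15z)y_n ⇒ h·k2=z(1+8/15z)y_n
  y_{n+1}/y_n = 1 + z(1+8/15z) = 1 + z + 8/15z²
  R(z) = 1 + z + 8/15z².

Find x<0 with |R(x)|<1.
x=-1.56: |R|=0.7379
R=1: x+8/15x²=0 ⇒ x=−15/8=-1.8750; min R=1−1/(4·8/15)=0.5312>−1
Confirm numerically:
  x=-1.169: |R|=0.55983 <1
  x=-1.007: |R|=0.53383 <1
  x=-0.995: |R|=0.53301 <1
  x=-2.210: |R|=1.39485 >1
  x=-2.178: |R|=1.35196 >1
Interval (-1.8750, 0).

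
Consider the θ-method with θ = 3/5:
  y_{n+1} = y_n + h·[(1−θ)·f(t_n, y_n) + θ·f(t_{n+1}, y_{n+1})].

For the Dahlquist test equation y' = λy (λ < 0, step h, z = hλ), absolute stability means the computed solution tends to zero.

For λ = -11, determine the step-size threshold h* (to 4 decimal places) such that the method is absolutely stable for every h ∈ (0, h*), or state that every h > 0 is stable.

(−∞, 0) — no finite endpoint. Any h>0 works for λ=-11.

Set f=λy, z=hλ:
  y_{n+1} = y_n + z·[2/5·y_n + 3/5·y_{n+1}] ⇒ (1 − 3/5z)y_{n+1} = (1 + 2/5z)y_n
  Hence R(z) = (1 + 2/5z)/(1 − 3/5z).

Boundary: |R(x)|=1, x<0.
x=-0.71: |R|=0.5021
x=-2: |R|=0.0909
x=-10: |R|=0.4286
x=-100: |R|=0.6393
θ=3/5≥1/2 ⇒ |1+2/5x|<|1−3/5x| ∀x<0 ⇒ unbounded interval.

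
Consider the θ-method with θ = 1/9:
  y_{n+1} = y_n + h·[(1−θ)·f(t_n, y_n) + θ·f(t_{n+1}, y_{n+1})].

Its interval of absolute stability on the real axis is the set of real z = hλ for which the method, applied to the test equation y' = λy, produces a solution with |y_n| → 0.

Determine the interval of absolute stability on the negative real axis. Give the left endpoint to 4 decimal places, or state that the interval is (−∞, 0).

(-2.5714, 0).

Set f=λy, z=hλ:
  y_{n+1} = y_n + z·[8/9·y_n + 1/9·y_{n+1}] ⇒ (1 − 1/9z)y_{n+1} = (1 + 8/9z)y_n
  ⇒ R(z) = (1 + 8/9z)/(1 − 1/9z).

Solve |R(x)|<1 on ℝ⁻.
x=-1.14: |R|=0.0118
R=−1: 1+8/9x = −1+1/9x ⇒ -7/9x=2 ⇒ x=2/(-7/9)=-2.5714
Confirm numerically:
  x=-2.129: |R|=0.72172 <1
  x=-2.100: |R|=0.70270 <1
  x=-1.697: |R|=0.42778 <1
  x=-1.583: |R|=0.34622 <1
  x=-2.963: |R|=1.22912 >1
  x=-2.771: |R|=1.11868 >1
  x=-2.599: |R|=1.01664 >1
So |R|<1 on (-2.5714, 0).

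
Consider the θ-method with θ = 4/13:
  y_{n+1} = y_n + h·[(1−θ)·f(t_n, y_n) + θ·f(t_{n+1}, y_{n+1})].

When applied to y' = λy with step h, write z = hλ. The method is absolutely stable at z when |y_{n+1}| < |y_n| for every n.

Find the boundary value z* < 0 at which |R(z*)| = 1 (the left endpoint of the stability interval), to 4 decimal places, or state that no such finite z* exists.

z* = -5.2000.

On y'=λy, z=hλ:
  y_{n+1} = y_n + z·[9/13·y_n + 4/13·y_{n+1}] ⇒ (1 − 4/13z)y_{n+1} = (1 + 9/13z)y_n
  R(z) = (1 + 9/13z)/(1 − 4/13z).

Need |R(x)|<1, x<0.
x=-0.9: |R|=0.2952
R=−1: 1+9/13x = −1+4/13x ⇒ -5/13x=2 ⇒ x=2/(-5/13)=-5.2000
Confirm numerically:
  x=-3.407: |R|=0.66332 <1
  x=-3.043: |R|=0.57155 <1
  x=-2.612: |R|=0.44814 <1
  x=-2.340: |R|=0.36047 <1
  x=-5.433: |R|=1.03354 >1
  x=-5.397: |R|=1.02848 >1
  x=-5.384: |R|=1.02664 >1
Interval (-5.2000, 0).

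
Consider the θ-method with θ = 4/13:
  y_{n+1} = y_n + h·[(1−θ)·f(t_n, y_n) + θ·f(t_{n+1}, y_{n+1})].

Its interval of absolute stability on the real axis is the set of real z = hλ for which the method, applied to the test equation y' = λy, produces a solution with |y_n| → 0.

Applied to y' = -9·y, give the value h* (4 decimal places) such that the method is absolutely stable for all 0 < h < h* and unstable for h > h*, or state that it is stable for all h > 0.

(-5.2000,0); λ=-9 ⇒ h* = (26/5)/9 = 0.5778.

On y'=λy, z=hλ:
  y_{n+1} = y_n + z·[9/13·y_n + 4/13·y_{n+1}] ⇒ (1 − 4/13z)y_{n+1} = (1 + 9/13z)y_n
  Hence R(z) = (1 + 9/13z)/(1 − 4/13z).

Solve |R(x)|<1 on ℝ⁻.
x=-0.45: |R|=0.6047
R=−1: 1+9/13x = −1+4/13x ⇒ -5/13x=2 ⇒ x=2/(-5/13)=-5.2000
Confirm numerically:
  x=-4.380: |R|=0.86566 <1
  x=-3.406: |R|=0.66309 <1
  x=-3.084: |R|=0.58241 <1
  x=-2.265: |R|=0.33477 <1
  x=-5.694: |R|=1.06904 >1
  x=-5.520: |R|=1.04561 >1
Stable set (-5.2000, 0).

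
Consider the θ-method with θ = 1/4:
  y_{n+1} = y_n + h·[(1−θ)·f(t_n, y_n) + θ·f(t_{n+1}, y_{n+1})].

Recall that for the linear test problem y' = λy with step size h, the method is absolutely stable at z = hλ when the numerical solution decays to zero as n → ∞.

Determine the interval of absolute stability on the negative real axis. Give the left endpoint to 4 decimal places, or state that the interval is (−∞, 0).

On y'=λy, z=hλ:
  y_{n+1} = y_n + z·[3/4·y_n + 1/4·y_{n+1}] ⇒ (1 − 1/4z)y_{n+1} = (1 + 3/4z)y_n
  ⇒ R(z) = (1 + 3/4z)/(1 − 1/4z).

Boundary: |R(x)|=1, x<0.
x=-1.45: |R|=0.0642
R=−1: 1+3/4x = −1+1/4x ⇒ -1/2x=2 ⇒ x=2/(-1/2)=-4.0000
Confirm numerically:
  x=-3.524: |R|=0.87347 <1
  x=-3.069: |R|=0.73660 <1
  x=-2.075: |R|=0.36626 <1
  x=-1.821: |R|=0.25133 <1
  x=-4.539: |R|=1.12624 >1
  x=-4.277: |R|=1.06693 >1
  x=-4.095: |R|=1.02347 >1
Interval (-4.0000, 0).

(-4.0000, 0).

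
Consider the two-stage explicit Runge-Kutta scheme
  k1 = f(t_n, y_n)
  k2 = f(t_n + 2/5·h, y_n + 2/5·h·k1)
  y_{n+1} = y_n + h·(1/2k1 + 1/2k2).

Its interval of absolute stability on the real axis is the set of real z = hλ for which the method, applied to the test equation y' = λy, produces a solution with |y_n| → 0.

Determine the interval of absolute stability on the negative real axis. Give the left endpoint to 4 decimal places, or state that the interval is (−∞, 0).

Set f=λy, z=hλ:
  k1=λy_n ⇒ h·k1=z·y_n;  k2=λ(1+2/5z)y_n ⇒ h·k2=z(1+2/5z)y_n
  y_{n+1}/y_n = 1 + 1/2z + 1/2z(1+2/5z) = 1 + z + 1/5z²
  Hence R(z) = 1 + z + 1/5z².

Solve |R(x)|<1 on ℝ⁻.
x=-1.11: |R|=0.1364
R=1: x+1/5x²=0 ⇒ x=−5=-5.0000; min R=1−1/(4·1/5)=-0.2500>−1
Confirm numerically:
  x=-4.079: |R|=0.24865 <1
  x=-3.275: |R|=0.12987 <1
  x=-2.897: |R|=0.21848 <1
  x=-5.464: |R|=1.50706 >1
  x=-5.222: |R|=1.23186 >1
  x=-5.096: |R|=1.09784 >1
Stable set (-5.0000, 0).

z∈(-5.0000,0).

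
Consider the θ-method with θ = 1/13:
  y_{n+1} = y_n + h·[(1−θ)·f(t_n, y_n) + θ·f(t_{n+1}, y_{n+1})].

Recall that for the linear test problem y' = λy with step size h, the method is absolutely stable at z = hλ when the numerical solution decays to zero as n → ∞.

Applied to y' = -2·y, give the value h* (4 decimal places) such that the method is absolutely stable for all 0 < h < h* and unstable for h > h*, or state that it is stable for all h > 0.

Test eqn y'=λy, z=hλ:
  y_{n+1} = y_n + z·[12/13·y_n + 1/13·y_{n+1}] ⇒ (1 − 1/13z)y_{n+1} = (1 + 12/13z)y_n
  R(z) = (1 + 12/13z)/(1 − 1/13z).

Need |R(x)|<1, x<0.
x=-0.78: |R|=0.2642
R=−1: 1+12/13x = −1+1/13x ⇒ -11/13x=2 ⇒ x=2/(-11/13)=-2.3636
Confirm numerically:
  x=-1.997: |R|=0.73108 <1
  x=-1.367: |R|=0.23693 <1
  x=-1.355: |R|=0.22710 <1
  x=-2.682: |R|=1.22331 >1
  x=-2.674: |R|=1.21781 >1
  x=-2.452: |R|=1.06290 >1
So |R|<1 on (-2.3636, 0).

(-2.3636,0); λ=-2 ⇒ h* = (26/11)/2 = 1.1818.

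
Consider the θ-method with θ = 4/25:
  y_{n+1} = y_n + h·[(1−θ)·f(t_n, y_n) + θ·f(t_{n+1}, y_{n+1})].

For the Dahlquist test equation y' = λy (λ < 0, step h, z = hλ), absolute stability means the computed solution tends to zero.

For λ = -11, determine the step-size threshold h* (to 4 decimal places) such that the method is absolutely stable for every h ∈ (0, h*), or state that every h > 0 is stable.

Set f=λy, z=hλ:
  y_{n+1} = y_n + z·[21/25·y_n + 4/25·y_{n+1}] ⇒ (1 − 4/25z)y_{n+1} = (1 + 21/25z)y_n
  R(z) = (1 + 21/25z)/(1 − 4/25z).

Boundary: |R(x)|=1, x<0.
x=-0.31: |R|=0.7046
R=−1: 1+21/25x = −1+4/25x ⇒ -17/25x=2 ⇒ x=2/(-17/25)=-2.9412
Confirm numerically:
  x=-2.916: |R|=0.98833 <1
  x=-2.673: |R|=0.87227 <1
  x=-2.434: |R|=0.75178 <1
  x=-3.438: |R|=1.21795 >1
  x=-3.259: |R|=1.14205 >1
  x=-3.173: |R|=1.10456 >1
So |R|<1 on (-2.9412, 0).

(-2.9412,0); λ=-11 ⇒ h* = (50/17)/11 = 0.2674.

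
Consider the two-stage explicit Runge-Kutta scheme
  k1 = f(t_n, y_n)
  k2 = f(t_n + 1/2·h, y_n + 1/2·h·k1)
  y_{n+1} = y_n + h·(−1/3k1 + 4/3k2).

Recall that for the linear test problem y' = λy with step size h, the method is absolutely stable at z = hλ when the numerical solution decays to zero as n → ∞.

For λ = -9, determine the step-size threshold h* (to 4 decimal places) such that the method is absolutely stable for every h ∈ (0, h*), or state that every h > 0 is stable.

Set f=λy, z=hλ:
  k1=λy_n ⇒ h·k1=z·y_n;  k2=λ(1+1/2z)y_n ⇒ h·k2=z(1+1/2z)y_n
  y_{n+1}/y_n = 1 − 1/3z + 4/3z(1+1/2z) = 1 + z + 2/3z²
  ⇒ R(z) = 1 + z + 2/3z².

Find x<0 with |R(x)|<1.
x=-1.06: |R|=0.6891
R=1: x+2/3x²=0 ⇒ x=−3/2=-1.5000; min R=1−1/(4·2/3)=0.6250>−1
Confirm numerically:
  x=-1.458: |R|=0.95918 <1
  x=-1.317: |R|=0.83933 <1
  x=-0.955: |R|=0.65302 <1
  x=-0.751: |R|=0.62500 <1
  x=-2.028: |R|=1.71386 >1
  x=-2.004: |R|=1.67334 >1
  x=-1.907: |R|=1.51743 >1
Stable set (-1.5000, 0).

(-1.5000,0); λ=-9 ⇒ h* = (3/2)/9 = 0.1667.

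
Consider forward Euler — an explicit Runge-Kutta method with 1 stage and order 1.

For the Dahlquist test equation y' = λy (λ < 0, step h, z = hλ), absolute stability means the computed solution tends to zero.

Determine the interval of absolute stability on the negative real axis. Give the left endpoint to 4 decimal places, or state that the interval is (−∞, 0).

With y'=λy (z=hλ):
  order 1, 1-stage ⇒ R(z)=1+z
  (e.g. R(-1.62)=-0.62000, |R|=0.62000)

Need |R(x)|<1, x<0.
x=-1.62: |R|=0.6200
|R(-1.39)|=0.3900 |R(-1.01)|=0.0100 |R(-0.9)|=0.1000
Bisect:
  x_lo=-2.3223 |R|=1.3223  x_hi=-0.1739 |R|=0.8261
  mid=-1.24808 |R|=0.24808 →hi
  mid=-1.78518 |R|=0.78518 →hi
  mid=-2.05374 |R|=1.05374 →lo
  mid=-1.91946 |R|=0.91946 →hi
  mid=-1.98660 |R|=0.98660 →hi
  mid=-2.02017 |R|=1.02017 →lo
  mid=-2.00338 |R|=1.00338 →lo
  ...
  [-2.00011,-1.99998] ⇒ x*=-2.0000
Interval (-2.0000, 0).

(-2.0000, 0).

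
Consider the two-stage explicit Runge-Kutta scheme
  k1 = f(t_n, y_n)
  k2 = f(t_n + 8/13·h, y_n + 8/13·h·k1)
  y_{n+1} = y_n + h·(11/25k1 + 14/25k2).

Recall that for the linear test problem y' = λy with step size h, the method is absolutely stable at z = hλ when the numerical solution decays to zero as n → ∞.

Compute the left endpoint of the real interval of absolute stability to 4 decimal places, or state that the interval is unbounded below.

On y'=λy, z=hλ:
  k1=λy_n ⇒ h·k1=z·y_n;  k2=λ(1+8/13z)y_n ⇒ h·k2=z(1+8/13z)y_n
  y_{n+1}/y_n = 1 + 11/25z + 14/25z(1+8/13z) = 1 + z + 112/325z²
  Hence R(z) = 1 + z + 112/325z².

Find x<0 with |R(x)|<1.
x=-1.49: |R|=0.2751
R=1: x+112/325x²=0 ⇒ x=−325/112=-2.9018; min R=1−1/(4·112/325)=0.2746>−1
Confirm numerically:
  x=-2.752: |R|=0.85795 <1
  x=-2.587: |R|=0.71936 <1
  x=-1.171: |R|=0.30155 <1
  x=-3.489: |R|=1.70604 >1
  x=-3.246: |R|=1.38505 >1
Interval (-2.9018, 0).

z* = -2.9018.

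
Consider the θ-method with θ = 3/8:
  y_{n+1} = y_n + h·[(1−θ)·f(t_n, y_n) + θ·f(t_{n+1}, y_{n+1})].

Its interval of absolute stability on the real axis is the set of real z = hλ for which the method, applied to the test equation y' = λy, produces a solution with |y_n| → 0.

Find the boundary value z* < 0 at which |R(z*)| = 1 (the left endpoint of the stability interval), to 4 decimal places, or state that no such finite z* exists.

Test eqn y'=λy, z=hλ:
  y_{n+1} = y_n + z·[5/8·y_n + 3/8·y_{n+1}] ⇒ (1 − 3/8z)y_{n+1} = (1 + 5/8z)y_n
  so R(z) = (1 + 5/8z)/(1 − 3/8z).

Need |R(x)|<1, x<0.
x=-0.95: |R|=0.2995
R=−1: 1+5/8x = −1+3/8x ⇒ -1/4x=2 ⇒ x=2/(-1/4)=-8.0000
Confirm numerically:
  x=-6.298: |R|=0.87343 <1
  x=-3.791: |R|=0.56548 <1
  x=-3.685: |R|=0.54710 <1
  x=-8.524: |R|=1.03122 >1
  x=-8.073: |R|=1.00453 >1
Stable set (-8.0000, 0).

z* = -8.0000.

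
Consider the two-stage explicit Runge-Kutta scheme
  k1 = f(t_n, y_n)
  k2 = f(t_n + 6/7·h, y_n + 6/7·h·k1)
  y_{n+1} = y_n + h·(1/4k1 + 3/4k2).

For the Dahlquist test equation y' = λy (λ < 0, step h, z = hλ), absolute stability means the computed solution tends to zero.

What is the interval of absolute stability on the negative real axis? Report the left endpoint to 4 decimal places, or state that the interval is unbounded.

Set f=λy, z=hλ:
  k1=λy_n ⇒ h·k1=z·y_n;  k2=λ(1+6/7z)y_n ⇒ h·k2=z(1+6/7z)y_n
  y_{n+1}/y_n = 1 + 1/4z + 3/4z(1+6/7z) = 1 + z + 9/14z²
  so R(z) = 1 + z + 9/14z².

Need |R(x)|<1, x<0.
x=-1.26: |R|=0.7606
R=1: x+9/14x²=0 ⇒ x=−14/9=-1.5556; min R=1−1/(4·9/14)=0.6111>−1
Confirm numerically:
  x=-1.347: |R|=0.81941 <1
  x=-1.094: |R|=0.67539 <1
  x=-1.009: |R|=0.64548 <1
  x=-2.144: |R|=1.81104 >1
  x=-1.736: |R|=1.20138 >1
So |R|<1 on (-1.5556, 0).

(-1.5556, 0).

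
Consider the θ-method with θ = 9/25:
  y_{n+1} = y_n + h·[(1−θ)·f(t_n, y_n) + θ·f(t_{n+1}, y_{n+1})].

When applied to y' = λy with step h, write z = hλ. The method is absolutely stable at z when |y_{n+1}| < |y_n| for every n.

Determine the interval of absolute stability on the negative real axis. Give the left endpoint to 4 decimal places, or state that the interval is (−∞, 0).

On y'=λy, z=hλ:
  y_{n+1} = y_n + z·[16/25·y_n + 9/25·y_{n+1}] ⇒ (1 − 9/25z)y_{n+1} = (1 + 16/25z)y_n
  Hence R(z) = (1 + 16/25z)/(1 − 9/25z).

Boundary: |R(x)|=1, x<0.
x=-1.18: |R|=0.1718
R=−1: 1+16/25x = −1+9/25x ⇒ -7/25x=2 ⇒ x=2/(-7/25)=-7.1429
Confirm numerically:
  x=-6.649: |R|=0.95925 <1
  x=-6.208: |R|=0.91908 <1
  x=-4.870: |R|=0.76885 <1
  x=-3.781: |R|=0.60133 <1
  x=-7.610: |R|=1.03498 >1
  x=-7.600: |R|=1.03426 >1
  x=-7.228: |R|=1.00662 >1
So |R|<1 on (-7.1429, 0).

(-7.1429, 0).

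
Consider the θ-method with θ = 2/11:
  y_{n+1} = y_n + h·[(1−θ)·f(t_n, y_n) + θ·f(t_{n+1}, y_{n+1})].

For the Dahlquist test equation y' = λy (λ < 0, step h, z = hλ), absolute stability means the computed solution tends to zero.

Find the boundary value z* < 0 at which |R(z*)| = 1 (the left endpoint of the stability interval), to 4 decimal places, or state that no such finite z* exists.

left endpoint -3.1429.

Set f=λy, z=hλ:
  y_{n+1} = y_n + z·[9/11·y_n + 2/11·y_{n+1}] ⇒ (1 − 2/11z)y_{n+1} = (1 + 9/11z)y_n
  ⇒ R(z) = (1 + 9/11z)/(1 − 2/11z).

Find x<0 with |R(x)|<1.
x=-0.88: |R|=0.2414
R=−1: 1+9/11x = −1+2/11x ⇒ -7/11x=2 ⇒ x=2/(-7/11)=-3.1429
Confirm numerically:
  x=-2.509: |R|=0.72300 <1
  x=-2.114: |R|=0.52706 <1
  x=-1.675: |R|=0.28397 <1
  x=-1.293: |R|=0.04689 <1
  x=-3.723: |R|=1.22016 >1
  x=-3.692: |R|=1.20909 >1
  x=-3.419: |R|=1.10836 >1
So |R|<1 on (-3.1429, 0).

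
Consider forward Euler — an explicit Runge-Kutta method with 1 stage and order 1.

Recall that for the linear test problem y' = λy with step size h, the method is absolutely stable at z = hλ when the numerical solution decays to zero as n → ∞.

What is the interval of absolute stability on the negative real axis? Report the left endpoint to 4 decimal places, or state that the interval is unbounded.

Set f=λy, z=hλ:
  order 1, 1-stage ⇒ R(z)=1+z
  (e.g. R(-1.14)=-0.14000, |R|=0.14000)

Find x<0 with |R(x)|<1.
x=-1.14: |R|=0.1400
|R(-2.02)|=1.0200 |R(-1.97)|=0.9700 |R(-1.85)|=0.8500
Bisect:
  x_lo=-2.3858 |R|=1.3858  x_hi=-0.3115 |R|=0.6885
  mid=-1.34862 |R|=0.34862 →hi
  mid=-1.86719 |R|=0.86719 →hi
  mid=-2.12648 |R|=1.12648 →lo
  mid=-1.99684 |R|=0.99684 →hi
  mid=-2.06166 |R|=1.06166 →lo
  mid=-2.02925 |R|=1.02925 →lo
  mid=-2.01304 |R|=1.01304 →lo
  ...
  [-2.00000,-1.99987] ⇒ x*=-2.0000
Stable set (-2.0000, 0).

(-2.0000, 0).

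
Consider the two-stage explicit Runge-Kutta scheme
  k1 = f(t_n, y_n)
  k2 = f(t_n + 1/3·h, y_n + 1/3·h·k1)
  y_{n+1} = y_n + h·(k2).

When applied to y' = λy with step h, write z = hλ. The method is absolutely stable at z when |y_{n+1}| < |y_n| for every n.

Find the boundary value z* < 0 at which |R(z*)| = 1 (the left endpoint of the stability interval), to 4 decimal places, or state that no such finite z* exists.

With y'=λy (z=hλ):
  k1=λy_n ⇒ h·k1=z·y_n;  k2=λ(1+1/3z)y_n ⇒ h·k2=z(1+1/3z)y_n
  y_{n+1}/y_n = 1 + z(1+1/3z) = 1 + z + 1/3z²
  Hence R(z) = 1 + z + 1/3z².

Need |R(x)|<1, x<0.
x=-0.62: |R|=0.5081
R=1: x+1/3x²=0 ⇒ x=−3=-3.0000; min R=1−1/(4·1/3)=0.2500>−1
Confirm numerically:
  x=-2.734: |R|=0.75759 <1
  x=-2.140: |R|=0.38653 <1
  x=-1.596: |R|=0.25307 <1
  x=-1.587: |R|=0.25252 <1
  x=-3.307: |R|=1.33842 >1
  x=-3.021: |R|=1.02115 >1
So |R|<1 on (-3.0000, 0).

left endpoint -3.0000.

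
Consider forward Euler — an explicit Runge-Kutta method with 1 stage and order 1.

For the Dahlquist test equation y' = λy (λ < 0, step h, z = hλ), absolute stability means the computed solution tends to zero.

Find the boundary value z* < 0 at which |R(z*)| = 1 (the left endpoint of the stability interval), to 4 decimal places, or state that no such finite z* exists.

z* = -2.0000.

Test eqn y'=λy, z=hλ:
  order 1, 1-stage ⇒ R(z)=1+z
  (e.g. R(-1.11)=-0.11000, |R|=0.11000)

Boundary: |R(x)|=1, x<0.
x=-1.11: |R|=0.1100
|R(-1.94)|=0.9400 |R(-1.03)|=0.0300 |R(-0.63)|=0.3700
Bisect:
  x_lo=-2.5112 |R|=1.5112  x_hi=-0.2187 |R|=0.7813
  mid=-1.36494 |R|=0.36494 →hi
  mid=-1.93807 |R|=0.93807 →hi
  mid=-2.22464 |R|=1.22464 →lo
  mid=-2.08136 |R|=1.08136 →lo
  mid=-2.00972 |R|=1.00972 →lo
  mid=-1.97390 |R|=0.97390 →hi
  mid=-1.99181 |R|=0.99181 →hi
  mid=-2.00076 |R|=1.00076 →lo
  ...
  [-2.00006,-1.99992] ⇒ x*=-2.0000
Interval (-2.0000, 0).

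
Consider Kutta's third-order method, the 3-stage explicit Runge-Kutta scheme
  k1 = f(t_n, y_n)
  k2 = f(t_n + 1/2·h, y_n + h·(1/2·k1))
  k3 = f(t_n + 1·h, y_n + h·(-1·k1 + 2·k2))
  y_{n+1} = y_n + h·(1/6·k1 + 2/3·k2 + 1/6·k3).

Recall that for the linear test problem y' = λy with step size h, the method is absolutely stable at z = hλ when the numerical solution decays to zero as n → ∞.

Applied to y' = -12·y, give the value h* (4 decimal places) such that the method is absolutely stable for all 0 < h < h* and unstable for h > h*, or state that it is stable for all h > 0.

Test eqn y'=λy, z=hλ:
  order 3, 3-stage ⇒ R(z)=1+z+z^2/2+z^3/6
  (e.g. R(-0.99)=0.33833, |R|=0.33833)

Solve |R(x)|<1 on ℝ⁻.
x=-0.99: |R|=0.3383
|R(-2.39)|=0.8093 |R(-2.23)|=0.5918 |R(-0.9)|=0.3835
Bisect:
  x_lo=-2.8241 |R|=1.5902  x_hi=-0.3804 |R|=0.6828
  mid=-1.60223 |R|=0.00419 →hi
  mid=-2.21315 |R|=0.57082 →hi
  mid=-2.51861 |R|=1.00967 →lo
  mid=-2.36588 |R|=0.77431 →hi
  mid=-2.44225 |R|=0.88779 →hi
  mid=-2.48043 |R|=0.94765 →hi
  mid=-2.49952 |R|=0.97839 →hi
  mid=-2.50907 |R|=0.99396 →hi
  mid=-2.51384 |R|=1.00180 →lo
  mid=-2.51145 |R|=0.99787 →hi
  ...
  [-2.51279,-2.51264] ⇒ x*=-2.5127
Stable set (-2.5127, 0).

(-2.5127,0); λ=-12 ⇒ h* = 0.2094.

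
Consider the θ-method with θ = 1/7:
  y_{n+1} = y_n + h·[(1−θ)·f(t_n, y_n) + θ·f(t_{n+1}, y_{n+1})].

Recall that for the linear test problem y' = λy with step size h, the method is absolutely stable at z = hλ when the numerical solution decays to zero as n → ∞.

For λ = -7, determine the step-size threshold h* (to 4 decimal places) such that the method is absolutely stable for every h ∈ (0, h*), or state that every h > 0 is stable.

Set f=λy, z=hλ:
  y_{n+1} = y_n + z·[6/7·y_n + 1/7·y_{n+1}] ⇒ (1 − 1/7z)y_{n+1} = (1 + 6/7z)y_n
  Hence R(z) = (1 + 6/7z)/(1 − 1/7z).

Find x<0 with |R(x)|<1.
x=-0.82: |R|=0.2660
R=−1: 1+6/7x = −1+1/7x ⇒ -5/7x=2 ⇒ x=2/(-5/7)=-2.8000
Confirm numerically:
  x=-1.815: |R|=0.44129 <1
  x=-1.747: |R|=0.39808 <1
  x=-1.336: |R|=0.12188 <1
  x=-3.256: |R|=1.22231 >1
  x=-3.153: |R|=1.17384 >1
Stable set (-2.8000, 0).

(-2.8000,0); λ=-7 ⇒ h* = (14/5)/7 = 0.4000.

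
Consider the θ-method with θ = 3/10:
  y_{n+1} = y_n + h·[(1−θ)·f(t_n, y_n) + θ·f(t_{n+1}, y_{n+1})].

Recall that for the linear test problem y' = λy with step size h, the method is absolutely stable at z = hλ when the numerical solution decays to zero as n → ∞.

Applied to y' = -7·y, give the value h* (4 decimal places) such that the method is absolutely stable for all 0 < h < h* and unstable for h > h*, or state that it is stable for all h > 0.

(-5.0000,0); λ=-7 ⇒ h* = (5)/7 = 0.7143.

With y'=λy (z=hλ):
  y_{n+1} = y_n + z·[7/10·y_n + 3/10·y_{n+1}] ⇒ (1 − 3/10z)y_{n+1} = (1 + 7/10z)y_n
  so R(z) = (1 + 7/10z)/(1 − 3/10z).

Solve |R(x)|<1 on ℝ⁻.
x=-1.26: |R|=0.0856
R=−1: 1+7/10x = −1+3/10x ⇒ -2/5x=2 ⇒ x=2/(-2/5)=-5.0000
Confirm numerically:
  x=-3.992: |R|=0.81653 <1
  x=-3.445: |R|=0.69412 <1
  x=-2.298: |R|=0.36025 <1
  x=-2.108: |R|=0.29135 <1
  x=-5.510: |R|=1.07689 >1
  x=-5.267: |R|=1.04139 >1
Interval (-5.0000, 0).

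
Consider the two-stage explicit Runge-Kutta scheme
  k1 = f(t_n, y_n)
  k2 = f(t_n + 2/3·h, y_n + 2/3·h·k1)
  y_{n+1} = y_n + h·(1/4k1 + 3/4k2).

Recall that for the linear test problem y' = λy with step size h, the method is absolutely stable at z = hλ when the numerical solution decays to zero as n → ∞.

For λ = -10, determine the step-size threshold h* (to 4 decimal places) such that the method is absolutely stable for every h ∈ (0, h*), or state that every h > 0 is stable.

Test eqn y'=λy, z=hλ:
  k1=λy_n ⇒ h·k1=z·y_n;  k2=λ(1+2/3z)y_n ⇒ h·k2=z(1+2/3z)y_n
  y_{n+1}/y_n = 1 + 1/4z + 3/4z(1+2/3z) = 1 + z + 1/2z²
  Hence R(z) = 1 + z + 1/2z².

Find x<0 with |R(x)|<1.
x=-1.34: |R|=0.5578
R=1: x+1/2x²=0 ⇒ x=−2=-2.0000; min R=1−1/(4·1/2)=0.5000>−1
Confirm numerically:
  x=-1.679: |R|=0.73052 <1
  x=-1.347: |R|=0.56020 <1
  x=-1.101: |R|=0.50510 <1
  x=-1.087: |R|=0.50378 <1
  x=-2.079: |R|=1.08212 >1
  x=-2.048: |R|=1.04915 >1
Interval (-2.0000, 0).

(-2.0000,0); λ=-10 ⇒ h* = (2)/10 = 0.2000.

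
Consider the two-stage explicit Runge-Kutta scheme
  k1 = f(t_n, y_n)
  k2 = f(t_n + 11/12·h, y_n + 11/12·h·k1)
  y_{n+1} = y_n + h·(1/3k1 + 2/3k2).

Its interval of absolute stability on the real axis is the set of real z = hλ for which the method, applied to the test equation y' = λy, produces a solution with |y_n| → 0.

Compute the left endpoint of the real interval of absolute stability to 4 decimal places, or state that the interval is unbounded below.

On y'=λy, z=hλ:
  k1=λy_n ⇒ h·k1=z·y_n;  k2=λ(1+11/12z)y_n ⇒ h·k2=z(1+11/12z)y_n
  y_{n+1}/y_n = 1 + 1/3z + 2/3z(1+11/12z) = 1 + z + 11/18z²
  so R(z) = 1 + z + 11/18z².

Need |R(x)|<1, x<0.
x=-0.73: |R|=0.5957
R=1: x+11/18x²=0 ⇒ x=−18/11=-1.6364; min R=1−1/(4·11/18)=0.5909>−1
Confirm numerically:
  x=-1.527: |R|=0.89795 <1
  x=-1.240: |R|=0.69964 <1
  x=-0.945: |R|=0.60074 <1
  x=-0.905: |R|=0.59552 <1
  x=-1.787: |R|=1.16450 >1
  x=-1.738: |R|=1.10795 >1
So |R|<1 on (-1.6364, 0).

z* = -1.6364.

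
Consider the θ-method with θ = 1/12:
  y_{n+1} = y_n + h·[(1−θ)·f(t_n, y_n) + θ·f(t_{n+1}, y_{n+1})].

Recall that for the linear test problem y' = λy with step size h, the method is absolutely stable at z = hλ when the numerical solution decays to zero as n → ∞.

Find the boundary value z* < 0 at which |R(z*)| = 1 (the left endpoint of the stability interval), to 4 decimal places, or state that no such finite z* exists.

left endpoint -2.4000.

Test eqn y'=λy, z=hλ:
  y_{n+1} = y_n + z·[11/12·y_n + 1/12·y_{n+1}] ⇒ (1 − 1/12z)y_{n+1} = (1 + 11/12z)y_n
  Hence R(z) = (1 + 11/12z)/(1 − 1/12z).

Boundary: |R(x)|=1, x<0.
x=-1.52: |R|=0.3491
R=−1: 1+11/12x = −1+1/12x ⇒ -5/6x=2 ⇒ x=2/(-5/6)=-2.4000
Confirm numerically:
  x=-2.290: |R|=0.92302 <1
  x=-1.327: |R|=0.19487 <1
  x=-1.170: |R|=0.06606 <1
  x=-2.771: |R|=1.25117 >1
  x=-2.678: |R|=1.18940 >1
  x=-2.490: |R|=1.06211 >1
So |R|<1 on (-2.4000, 0).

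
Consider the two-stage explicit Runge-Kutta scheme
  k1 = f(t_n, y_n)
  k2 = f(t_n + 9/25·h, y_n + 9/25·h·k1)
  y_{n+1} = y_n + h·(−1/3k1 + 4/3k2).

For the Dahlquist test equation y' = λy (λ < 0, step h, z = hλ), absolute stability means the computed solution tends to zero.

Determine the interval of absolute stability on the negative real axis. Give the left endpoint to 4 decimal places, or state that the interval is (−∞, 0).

z∈(-2.0833,0).

With y'=λy (z=hλ):
  k1=λy_n ⇒ h·k1=z·y_n;  k2=λ(1+9/25z)y_n ⇒ h·k2=z(1+9/25z)y_n
  y_{n+1}/y_n = 1 − 1/3z + 4/3z(1+9/25z) = 1 + z + 12/25z²
  so R(z) = 1 + z + 12/25z².

Boundary: |R(x)|=1, x<0.
x=-0.83: |R|=0.5007
R=1: x+12/25x²=0 ⇒ x=−25/12=-2.0833; min R=1−1/(4·12/25)=0.4792>−1
Confirm numerically:
  x=-2.058: |R|=0.97497 <1
  x=-1.547: |R|=0.60174 <1
  x=-1.307: |R|=0.51296 <1
  x=-2.292: |R|=1.22957 >1
  x=-2.227: |R|=1.15357 >1
  x=-2.207: |R|=1.13101 >1
So |R|<1 on (-2.0833, 0).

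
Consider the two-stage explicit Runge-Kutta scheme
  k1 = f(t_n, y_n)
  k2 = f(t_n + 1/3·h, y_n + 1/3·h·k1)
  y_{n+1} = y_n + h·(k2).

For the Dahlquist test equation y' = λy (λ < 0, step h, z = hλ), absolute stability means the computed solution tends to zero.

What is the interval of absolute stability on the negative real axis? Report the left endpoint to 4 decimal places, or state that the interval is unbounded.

(-3.0000, 0).

On y'=λy, z=hλ:
  k1=λy_n ⇒ h·k1=z·y_n;  k2=λ(1+1/3z)y_n ⇒ h·k2=z(1+1/3z)y_n
  y_{n+1}/y_n = 1 + z(1+1/3z) = 1 + z + 1/3z²
  so R(z) = 1 + z + 1/3z².

Find x<0 with |R(x)|<1.
x=-1.24: |R|=0.2725
R=1: x+1/3x²=0 ⇒ x=−3=-3.0000; min R=1−1/(4·1/3)=0.2500>−1
Confirm numerically:
  x=-2.849: |R|=0.85660 <1
  x=-2.295: |R|=0.46067 <1
  x=-1.420: |R|=0.25213 <1
  x=-3.363: |R|=1.40692 >1
  x=-3.098: |R|=1.10120 >1
  x=-3.095: |R|=1.09801 >1
Stable set (-3.0000, 0).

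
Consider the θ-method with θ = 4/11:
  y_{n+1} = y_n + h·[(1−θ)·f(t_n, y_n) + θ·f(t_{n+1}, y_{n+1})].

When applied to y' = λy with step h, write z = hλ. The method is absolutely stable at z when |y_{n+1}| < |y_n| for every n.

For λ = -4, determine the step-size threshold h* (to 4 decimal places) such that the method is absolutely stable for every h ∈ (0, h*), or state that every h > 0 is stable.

(-7.3333,0); λ=-4 ⇒ h* = (22/3)/4 = 1.8333.

Set f=λy, z=hλ:
  y_{n+1} = y_n + z·[7/11·y_n + 4/11·y_{n+1}] ⇒ (1 − 4/11z)y_{n+1} = (1 + 7/11z)y_n
  R(z) = (1 + 7/11z)/(1 − 4/11z).

Need |R(x)|<1, x<0.
x=-0.48: |R|=0.5913
R=−1: 1+7/11x = −1+4/11x ⇒ -3/11x=2 ⇒ x=2/(-3/11)=-7.3333
Confirm numerically:
  x=-5.857: |R|=0.87135 <1
  x=-5.545: |R|=0.83831 <1
  x=-4.208: |R|=0.66312 <1
  x=-3.466: |R|=0.53338 <1
  x=-7.846: |R|=1.03629 >1
  x=-7.579: |R|=1.01784 >1
So |R|<1 on (-7.3333, 0).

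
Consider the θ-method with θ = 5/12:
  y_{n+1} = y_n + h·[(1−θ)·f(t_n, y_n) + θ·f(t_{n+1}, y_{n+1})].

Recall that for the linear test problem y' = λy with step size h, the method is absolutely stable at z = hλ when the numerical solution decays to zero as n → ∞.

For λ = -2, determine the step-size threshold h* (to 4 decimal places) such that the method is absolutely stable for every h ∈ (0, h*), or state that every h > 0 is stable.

Set f=λy, z=hλ:
  y_{n+1} = y_n + z·[7/12·y_n + 5/12·y_{n+1}] ⇒ (1 − 5/12z)y_{n+1} = (1 + 7/12z)y_n
  Hence R(z) = (1 + 7/12z)/(1 − 5/12z).

Boundary: |R(x)|=1, x<0.
x=-1.04: |R|=0.2744
R=−1: 1+7/12x = −1+5/12x ⇒ -1/6x=2 ⇒ x=2/(-1/6)=-12.0000
Confirm numerically:
  x=-6.630: |R|=0.76213 <1
  x=-5.898: |R|=0.70586 <1
  x=-5.191: |R|=0.64121 <1
  x=-12.334: |R|=1.00907 >1
  x=-12.268: |R|=1.00731 >1
Interval (-12.0000, 0).

(-12.0000,0); λ=-2 ⇒ h* = (12)/2 = 6.0000.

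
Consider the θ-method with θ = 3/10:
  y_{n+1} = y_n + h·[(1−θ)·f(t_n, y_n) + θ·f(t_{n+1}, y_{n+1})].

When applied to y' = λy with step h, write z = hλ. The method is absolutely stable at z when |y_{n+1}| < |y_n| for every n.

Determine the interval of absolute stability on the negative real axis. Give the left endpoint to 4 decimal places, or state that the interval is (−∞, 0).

(-5.0000, 0).

Set f=λy, z=hλ:
  y_{n+1} = y_n + z·[7/10·y_n + 3/10·y_{n+1}] ⇒ (1 − 3/10z)y_{n+1} = (1 + 7/10z)y_n
  ⇒ R(z) = (1 + 7/10z)/(1 − 3/10z).

Boundary: |R(x)|=1, x<0.
x=-1.05: |R|=0.2015
R=−1: 1+7/10x = −1+3/10x ⇒ -2/5x=2 ⇒ x=2/(-2/5)=-5.0000
Confirm numerically:
  x=-3.850: |R|=0.78654 <1
  x=-3.421: |R|=0.68830 <1
  x=-2.378: |R|=0.38788 <1
  x=-5.510: |R|=1.07689 >1
  x=-5.316: |R|=1.04871 >1
  x=-5.287: |R|=1.04439 >1
Stable set (-5.0000, 0).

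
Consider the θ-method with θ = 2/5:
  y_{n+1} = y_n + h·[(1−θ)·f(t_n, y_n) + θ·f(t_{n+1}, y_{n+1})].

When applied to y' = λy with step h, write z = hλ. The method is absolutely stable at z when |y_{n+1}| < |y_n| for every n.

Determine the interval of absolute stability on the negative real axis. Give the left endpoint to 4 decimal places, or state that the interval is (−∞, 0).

z∈(-10.0000,0).

On y'=λy, z=hλ:
  y_{n+1} = y_n + z·[3/5·y_n + 2/5·y_{n+1}] ⇒ (1 − 2/5z)y_{n+1} = (1 + 3/5z)y_n
  Hence R(z) = (1 + 3/5z)/(1 − 2/5z).

Find x<0 with |R(x)|<1.
x=-1.55: |R|=0.0432
R=−1: 1+3/5x = −1+2/5x ⇒ -1/5x=2 ⇒ x=2/(-1/5)=-10.0000
Confirm numerically:
  x=-9.956: |R|=0.99823 <1
  x=-7.872: |R|=0.89742 <1
  x=-7.579: |R|=0.87990 <1
  x=-4.865: |R|=0.65139 <1
  x=-10.500: |R|=1.01923 >1
  x=-10.026: |R|=1.00104 >1
Stable set (-10.0000, 0).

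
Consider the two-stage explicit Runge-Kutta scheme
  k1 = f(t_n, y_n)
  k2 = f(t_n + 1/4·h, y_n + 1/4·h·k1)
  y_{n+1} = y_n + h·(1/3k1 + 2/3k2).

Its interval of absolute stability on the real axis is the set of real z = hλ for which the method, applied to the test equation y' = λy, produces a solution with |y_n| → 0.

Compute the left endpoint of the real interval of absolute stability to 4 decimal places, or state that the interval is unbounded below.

left endpoint -6.0000.

On y'=λy, z=hλ:
  k1=λy_n ⇒ h·k1=z·y_n;  k2=λ(1+1/4z)y_n ⇒ h·k2=z(1+1/4z)y_n
  y_{n+1}/y_n = 1 + 1/3z + 2/3z(1+1/4z) = 1 + z + 1/6z²
  ⇒ R(z) = 1 + z + 1/6z².

Need |R(x)|<1, x<0.
x=-1.73: |R|=0.2312
R=1: x+1/6x²=0 ⇒ x=−6=-6.0000; min R=1−1/(4·1/6)=-0.5000>−1
Confirm numerically:
  x=-5.605: |R|=0.63100 <1
  x=-5.061: |R|=0.20795 <1
  x=-3.541: |R|=0.45122 <1
  x=-2.769: |R|=0.49111 <1
  x=-6.595: |R|=1.65400 >1
  x=-6.592: |R|=1.65041 >1
  x=-6.509: |R|=1.55218 >1
Interval (-6.0000, 0).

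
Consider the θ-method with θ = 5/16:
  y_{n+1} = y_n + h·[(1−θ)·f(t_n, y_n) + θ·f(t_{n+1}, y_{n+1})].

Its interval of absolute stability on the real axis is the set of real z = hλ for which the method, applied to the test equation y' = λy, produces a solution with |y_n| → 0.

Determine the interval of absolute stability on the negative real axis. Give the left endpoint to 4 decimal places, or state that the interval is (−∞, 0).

(-5.3333, 0).

With y'=λy (z=hλ):
  y_{n+1} = y_n + z·[11/16·y_n + 5/16·y_{n+1}] ⇒ (1 − 5/16z)y_{n+1} = (1 + 11/16z)y_n
  Hence R(z) = (1 + 11/16z)/(1 − 5/16z).

Boundary: |R(x)|=1, x<0.
x=-1.63: |R|=0.0799
R=−1: 1+11/16x = −1+5/16x ⇒ -3/8x=2 ⇒ x=2/(-3/8)=-5.3333
Confirm numerically:
  x=-4.727: |R|=0.90821 <1
  x=-4.449: |R|=0.86126 <1
  x=-3.730: |R|=0.72237 <1
  x=-5.887: |R|=1.07312 >1
  x=-5.359: |R|=1.00360 >1
So |R|<1 on (-5.3333, 0).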